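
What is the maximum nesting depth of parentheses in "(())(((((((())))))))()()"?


Input: "(())(((((((())))))))()()"
Tracking depth:
  Position 0 '(': depth becomes 1
  Position 1 '(': depth becomes 2
  Position 2 ')': depth becomes 1
  Position 3 ')': depth becomes 0
  Position 4 '(': depth becomes 1
  Position 5 '(': depth becomes 2
  Position 6 '(': depth becomes 3
  Position 7 '(': depth becomes 4
  Position 8 '(': depth becomes 5
  Position 9 '(': depth becomes 6
  Position 10 '(': depth becomes 7
  Position 11 '(': depth becomes 8
  Position 12 ')': depth becomes 7
  Position 13 ')': depth becomes 6
  Position 14 ')': depth becomes 5
  Position 15 ')': depth becomes 4
  Position 16 ')': depth becomes 3
  Position 17 ')': depth becomes 2
  Position 18 ')': depth becomes 1
  Position 19 ')': depth becomes 0
  Position 20 '(': depth becomes 1
  Position 21 ')': depth becomes 0
  Position 22 '(': depth becomes 1
  Position 23 ')': depth becomes 0
Maximum depth reached: 8

8


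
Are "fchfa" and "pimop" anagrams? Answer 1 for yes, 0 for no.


Strings: "fchfa", "pimop"
Sorted first:  acffh
Sorted second: imopp
Differ at position 0: 'a' vs 'i' => not anagrams

0


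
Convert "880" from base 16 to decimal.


Input: "880" in base 16
Positional expansion:
  Digit '8' (value 8) x 16^2 = 2048
  Digit '8' (value 8) x 16^1 = 128
  Digit '0' (value 0) x 16^0 = 0
Sum = 2176

2176


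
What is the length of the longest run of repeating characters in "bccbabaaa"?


Input: "bccbabaaa"
Scanning for longest run:
  Position 1 ('c'): new char, reset run to 1
  Position 2 ('c'): continues run of 'c', length=2
  Position 3 ('b'): new char, reset run to 1
  Position 4 ('a'): new char, reset run to 1
  Position 5 ('b'): new char, reset run to 1
  Position 6 ('a'): new char, reset run to 1
  Position 7 ('a'): continues run of 'a', length=2
  Position 8 ('a'): continues run of 'a', length=3
Longest run: 'a' with length 3

3


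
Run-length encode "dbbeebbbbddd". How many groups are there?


Input: dbbeebbbbddd
Scanning for consecutive runs:
  Group 1: 'd' x 1 (positions 0-0)
  Group 2: 'b' x 2 (positions 1-2)
  Group 3: 'e' x 2 (positions 3-4)
  Group 4: 'b' x 4 (positions 5-8)
  Group 5: 'd' x 3 (positions 9-11)
Total groups: 5

5


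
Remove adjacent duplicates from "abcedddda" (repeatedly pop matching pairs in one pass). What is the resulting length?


Input: abcedddda
Stack-based adjacent duplicate removal:
  Read 'a': push. Stack: a
  Read 'b': push. Stack: ab
  Read 'c': push. Stack: abc
  Read 'e': push. Stack: abce
  Read 'd': push. Stack: abced
  Read 'd': matches stack top 'd' => pop. Stack: abce
  Read 'd': push. Stack: abced
  Read 'd': matches stack top 'd' => pop. Stack: abce
  Read 'a': push. Stack: abcea
Final stack: "abcea" (length 5)

5


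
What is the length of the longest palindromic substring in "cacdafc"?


Input: "cacdafc"
Checking substrings for palindromes:
  [0:3] "cac" (len 3) => palindrome
Longest palindromic substring: "cac" with length 3

3


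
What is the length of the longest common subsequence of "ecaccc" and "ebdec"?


LCS of "ecaccc" and "ebdec"
DP table:
           e    b    d    e    c
      0    0    0    0    0    0
  e   0    1    1    1    1    1
  c   0    1    1    1    1    2
  a   0    1    1    1    1    2
  c   0    1    1    1    1    2
  c   0    1    1    1    1    2
  c   0    1    1    1    1    2
LCS length = dp[6][5] = 2

2


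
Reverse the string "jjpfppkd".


Input: jjpfppkd
Reading characters right to left:
  Position 7: 'd'
  Position 6: 'k'
  Position 5: 'p'
  Position 4: 'p'
  Position 3: 'f'
  Position 2: 'p'
  Position 1: 'j'
  Position 0: 'j'
Reversed: dkppfpjj

dkppfpjj


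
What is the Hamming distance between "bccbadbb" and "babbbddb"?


Comparing "bccbadbb" and "babbbddb" position by position:
  Position 0: 'b' vs 'b' => same
  Position 1: 'c' vs 'a' => differ
  Position 2: 'c' vs 'b' => differ
  Position 3: 'b' vs 'b' => same
  Position 4: 'a' vs 'b' => differ
  Position 5: 'd' vs 'd' => same
  Position 6: 'b' vs 'd' => differ
  Position 7: 'b' vs 'b' => same
Total differences (Hamming distance): 4

4


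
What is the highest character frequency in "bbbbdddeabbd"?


Input: bbbbdddeabbd
Character counts:
  'a': 1
  'b': 6
  'd': 4
  'e': 1
Maximum frequency: 6

6


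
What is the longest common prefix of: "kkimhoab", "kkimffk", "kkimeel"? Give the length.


Words: kkimhoab, kkimffk, kkimeel
  Position 0: all 'k' => match
  Position 1: all 'k' => match
  Position 2: all 'i' => match
  Position 3: all 'm' => match
  Position 4: ('h', 'f', 'e') => mismatch, stop
LCP = "kkim" (length 4)

4


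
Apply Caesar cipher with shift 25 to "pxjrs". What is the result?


Caesar cipher: shift "pxjrs" by 25
  'p' (pos 15) + 25 = pos 14 = 'o'
  'x' (pos 23) + 25 = pos 22 = 'w'
  'j' (pos 9) + 25 = pos 8 = 'i'
  'r' (pos 17) + 25 = pos 16 = 'q'
  's' (pos 18) + 25 = pos 17 = 'r'
Result: owiqr

owiqr


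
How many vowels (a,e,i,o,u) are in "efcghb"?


Input: efcghb
Checking each character:
  'e' at position 0: vowel (running total: 1)
  'f' at position 1: consonant
  'c' at position 2: consonant
  'g' at position 3: consonant
  'h' at position 4: consonant
  'b' at position 5: consonant
Total vowels: 1

1


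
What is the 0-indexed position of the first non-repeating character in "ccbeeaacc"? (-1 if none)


Input: ccbeeaacc
Character frequencies:
  'a': 2
  'b': 1
  'c': 4
  'e': 2
Scanning left to right for freq == 1:
  Position 0 ('c'): freq=4, skip
  Position 1 ('c'): freq=4, skip
  Position 2 ('b'): unique! => answer = 2

2


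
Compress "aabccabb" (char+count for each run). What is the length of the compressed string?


Input: aabccabb
Runs:
  'a' x 2 => "a2"
  'b' x 1 => "b1"
  'c' x 2 => "c2"
  'a' x 1 => "a1"
  'b' x 2 => "b2"
Compressed: "a2b1c2a1b2"
Compressed length: 10

10


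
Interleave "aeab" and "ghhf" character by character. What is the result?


Interleaving "aeab" and "ghhf":
  Position 0: 'a' from first, 'g' from second => "ag"
  Position 1: 'e' from first, 'h' from second => "eh"
  Position 2: 'a' from first, 'h' from second => "ah"
  Position 3: 'b' from first, 'f' from second => "bf"
Result: agehahbf

agehahbf


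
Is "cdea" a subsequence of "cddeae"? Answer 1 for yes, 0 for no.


Check if "cdea" is a subsequence of "cddeae"
Greedy scan:
  Position 0 ('c'): matches sub[0] = 'c'
  Position 1 ('d'): matches sub[1] = 'd'
  Position 2 ('d'): no match needed
  Position 3 ('e'): matches sub[2] = 'e'
  Position 4 ('a'): matches sub[3] = 'a'
  Position 5 ('e'): no match needed
All 4 characters matched => is a subsequence

1


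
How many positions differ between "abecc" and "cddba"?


Comparing "abecc" and "cddba" position by position:
  Position 0: 'a' vs 'c' => DIFFER
  Position 1: 'b' vs 'd' => DIFFER
  Position 2: 'e' vs 'd' => DIFFER
  Position 3: 'c' vs 'b' => DIFFER
  Position 4: 'c' vs 'a' => DIFFER
Positions that differ: 5

5


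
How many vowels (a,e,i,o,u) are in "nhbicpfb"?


Input: nhbicpfb
Checking each character:
  'n' at position 0: consonant
  'h' at position 1: consonant
  'b' at position 2: consonant
  'i' at position 3: vowel (running total: 1)
  'c' at position 4: consonant
  'p' at position 5: consonant
  'f' at position 6: consonant
  'b' at position 7: consonant
Total vowels: 1

1


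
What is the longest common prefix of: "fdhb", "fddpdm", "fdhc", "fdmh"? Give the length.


Words: fdhb, fddpdm, fdhc, fdmh
  Position 0: all 'f' => match
  Position 1: all 'd' => match
  Position 2: ('h', 'd', 'h', 'm') => mismatch, stop
LCP = "fd" (length 2)

2


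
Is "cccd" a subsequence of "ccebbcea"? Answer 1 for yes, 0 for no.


Check if "cccd" is a subsequence of "ccebbcea"
Greedy scan:
  Position 0 ('c'): matches sub[0] = 'c'
  Position 1 ('c'): matches sub[1] = 'c'
  Position 2 ('e'): no match needed
  Position 3 ('b'): no match needed
  Position 4 ('b'): no match needed
  Position 5 ('c'): matches sub[2] = 'c'
  Position 6 ('e'): no match needed
  Position 7 ('a'): no match needed
Only matched 3/4 characters => not a subsequence

0


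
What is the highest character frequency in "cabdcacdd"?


Input: cabdcacdd
Character counts:
  'a': 2
  'b': 1
  'c': 3
  'd': 3
Maximum frequency: 3

3


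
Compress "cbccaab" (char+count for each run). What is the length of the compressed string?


Input: cbccaab
Runs:
  'c' x 1 => "c1"
  'b' x 1 => "b1"
  'c' x 2 => "c2"
  'a' x 2 => "a2"
  'b' x 1 => "b1"
Compressed: "c1b1c2a2b1"
Compressed length: 10

10


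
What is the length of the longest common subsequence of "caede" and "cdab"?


LCS of "caede" and "cdab"
DP table:
           c    d    a    b
      0    0    0    0    0
  c   0    1    1    1    1
  a   0    1    1    2    2
  e   0    1    1    2    2
  d   0    1    2    2    2
  e   0    1    2    2    2
LCS length = dp[5][4] = 2

2


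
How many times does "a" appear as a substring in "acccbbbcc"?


Searching for "a" in "acccbbbcc"
Scanning each position:
  Position 0: "a" => MATCH
  Position 1: "c" => no
  Position 2: "c" => no
  Position 3: "c" => no
  Position 4: "b" => no
  Position 5: "b" => no
  Position 6: "b" => no
  Position 7: "c" => no
  Position 8: "c" => no
Total occurrences: 1

1


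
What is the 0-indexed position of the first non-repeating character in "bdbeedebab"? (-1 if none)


Input: bdbeedebab
Character frequencies:
  'a': 1
  'b': 4
  'd': 2
  'e': 3
Scanning left to right for freq == 1:
  Position 0 ('b'): freq=4, skip
  Position 1 ('d'): freq=2, skip
  Position 2 ('b'): freq=4, skip
  Position 3 ('e'): freq=3, skip
  Position 4 ('e'): freq=3, skip
  Position 5 ('d'): freq=2, skip
  Position 6 ('e'): freq=3, skip
  Position 7 ('b'): freq=4, skip
  Position 8 ('a'): unique! => answer = 8

8


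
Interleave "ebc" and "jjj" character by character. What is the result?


Interleaving "ebc" and "jjj":
  Position 0: 'e' from first, 'j' from second => "ej"
  Position 1: 'b' from first, 'j' from second => "bj"
  Position 2: 'c' from first, 'j' from second => "cj"
Result: ejbjcj

ejbjcj


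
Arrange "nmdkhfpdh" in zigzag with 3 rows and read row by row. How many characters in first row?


Zigzag "nmdkhfpdh" into 3 rows:
Placing characters:
  'n' => row 0
  'm' => row 1
  'd' => row 2
  'k' => row 1
  'h' => row 0
  'f' => row 1
  'p' => row 2
  'd' => row 1
  'h' => row 0
Rows:
  Row 0: "nhh"
  Row 1: "mkfd"
  Row 2: "dp"
First row length: 3

3


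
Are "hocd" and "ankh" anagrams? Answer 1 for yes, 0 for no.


Strings: "hocd", "ankh"
Sorted first:  cdho
Sorted second: ahkn
Differ at position 0: 'c' vs 'a' => not anagrams

0


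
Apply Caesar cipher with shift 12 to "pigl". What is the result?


Caesar cipher: shift "pigl" by 12
  'p' (pos 15) + 12 = pos 1 = 'b'
  'i' (pos 8) + 12 = pos 20 = 'u'
  'g' (pos 6) + 12 = pos 18 = 's'
  'l' (pos 11) + 12 = pos 23 = 'x'
Result: busx

busx


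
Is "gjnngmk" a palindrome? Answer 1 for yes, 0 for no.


Input: gjnngmk
Reversed: kmgnnjg
  Compare pos 0 ('g') with pos 6 ('k'): MISMATCH
  Compare pos 1 ('j') with pos 5 ('m'): MISMATCH
  Compare pos 2 ('n') with pos 4 ('g'): MISMATCH
Result: not a palindrome

0


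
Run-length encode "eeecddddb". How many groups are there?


Input: eeecddddb
Scanning for consecutive runs:
  Group 1: 'e' x 3 (positions 0-2)
  Group 2: 'c' x 1 (positions 3-3)
  Group 3: 'd' x 4 (positions 4-7)
  Group 4: 'b' x 1 (positions 8-8)
Total groups: 4

4


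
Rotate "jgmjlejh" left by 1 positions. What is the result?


Input: "jgmjlejh", rotate left by 1
First 1 characters: "j"
Remaining characters: "gmjlejh"
Concatenate remaining + first: "gmjlejh" + "j" = "gmjlejhj"

gmjlejhj


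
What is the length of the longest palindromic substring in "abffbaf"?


Input: "abffbaf"
Checking substrings for palindromes:
  [0:6] "abffba" (len 6) => palindrome
  [1:5] "bffb" (len 4) => palindrome
  [2:4] "ff" (len 2) => palindrome
Longest palindromic substring: "abffba" with length 6

6


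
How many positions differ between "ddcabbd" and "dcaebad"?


Comparing "ddcabbd" and "dcaebad" position by position:
  Position 0: 'd' vs 'd' => same
  Position 1: 'd' vs 'c' => DIFFER
  Position 2: 'c' vs 'a' => DIFFER
  Position 3: 'a' vs 'e' => DIFFER
  Position 4: 'b' vs 'b' => same
  Position 5: 'b' vs 'a' => DIFFER
  Position 6: 'd' vs 'd' => same
Positions that differ: 4

4


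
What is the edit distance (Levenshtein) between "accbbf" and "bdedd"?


Computing edit distance: "accbbf" -> "bdedd"
DP table:
           b    d    e    d    d
      0    1    2    3    4    5
  a   1    1    2    3    4    5
  c   2    2    2    3    4    5
  c   3    3    3    3    4    5
  b   4    3    4    4    4    5
  b   5    4    4    5    5    5
  f   6    5    5    5    6    6
Edit distance = dp[6][5] = 6

6


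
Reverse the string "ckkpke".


Input: ckkpke
Reading characters right to left:
  Position 5: 'e'
  Position 4: 'k'
  Position 3: 'p'
  Position 2: 'k'
  Position 1: 'k'
  Position 0: 'c'
Reversed: ekpkkc

ekpkkc


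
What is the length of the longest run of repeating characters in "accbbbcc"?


Input: "accbbbcc"
Scanning for longest run:
  Position 1 ('c'): new char, reset run to 1
  Position 2 ('c'): continues run of 'c', length=2
  Position 3 ('b'): new char, reset run to 1
  Position 4 ('b'): continues run of 'b', length=2
  Position 5 ('b'): continues run of 'b', length=3
  Position 6 ('c'): new char, reset run to 1
  Position 7 ('c'): continues run of 'c', length=2
Longest run: 'b' with length 3

3


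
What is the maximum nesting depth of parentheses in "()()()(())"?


Input: "()()()(())"
Tracking depth:
  Position 0 '(': depth becomes 1
  Position 1 ')': depth becomes 0
  Position 2 '(': depth becomes 1
  Position 3 ')': depth becomes 0
  Position 4 '(': depth becomes 1
  Position 5 ')': depth becomes 0
  Position 6 '(': depth becomes 1
  Position 7 '(': depth becomes 2
  Position 8 ')': depth becomes 1
  Position 9 ')': depth becomes 0
Maximum depth reached: 2

2


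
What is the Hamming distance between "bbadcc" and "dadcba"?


Comparing "bbadcc" and "dadcba" position by position:
  Position 0: 'b' vs 'd' => differ
  Position 1: 'b' vs 'a' => differ
  Position 2: 'a' vs 'd' => differ
  Position 3: 'd' vs 'c' => differ
  Position 4: 'c' vs 'b' => differ
  Position 5: 'c' vs 'a' => differ
Total differences (Hamming distance): 6

6


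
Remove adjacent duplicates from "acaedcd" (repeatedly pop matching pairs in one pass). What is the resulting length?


Input: acaedcd
Stack-based adjacent duplicate removal:
  Read 'a': push. Stack: a
  Read 'c': push. Stack: ac
  Read 'a': push. Stack: aca
  Read 'e': push. Stack: acae
  Read 'd': push. Stack: acaed
  Read 'c': push. Stack: acaedc
  Read 'd': push. Stack: acaedcd
Final stack: "acaedcd" (length 7)

7


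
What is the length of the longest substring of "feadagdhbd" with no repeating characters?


Input: "feadagdhbd"
Sliding window (track last position of each char):
  Position 0 ('f'): window [0,0] length 1 -- new best
  Position 1 ('e'): window [0,1] length 2 -- new best
  Position 2 ('a'): window [0,2] length 3 -- new best
  Position 3 ('d'): window [0,3] length 4 -- new best
  Position 4 ('a'): repeat (last at 2), move window start to 3
  Position 4 ('a'): window [3,4] length 2
  Position 5 ('g'): window [3,5] length 3
  Position 6 ('d'): repeat (last at 3), move window start to 4
  Position 6 ('d'): window [4,6] length 3
  Position 7 ('h'): window [4,7] length 4
  Position 8 ('b'): window [4,8] length 5 -- new best
  Position 9 ('d'): repeat (last at 6), move window start to 7
  Position 9 ('d'): window [7,9] length 3
Longest substring with no repeats: "agdhb" with length 5

5


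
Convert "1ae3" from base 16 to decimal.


Input: "1ae3" in base 16
Positional expansion:
  Digit '1' (value 1) x 16^3 = 4096
  Digit 'a' (value 10) x 16^2 = 2560
  Digit 'e' (value 14) x 16^1 = 224
  Digit '3' (value 3) x 16^0 = 3
Sum = 6883

6883


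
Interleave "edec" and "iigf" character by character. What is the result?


Interleaving "edec" and "iigf":
  Position 0: 'e' from first, 'i' from second => "ei"
  Position 1: 'd' from first, 'i' from second => "di"
  Position 2: 'e' from first, 'g' from second => "eg"
  Position 3: 'c' from first, 'f' from second => "cf"
Result: eidiegcf

eidiegcf


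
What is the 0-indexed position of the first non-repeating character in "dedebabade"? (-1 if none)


Input: dedebabade
Character frequencies:
  'a': 2
  'b': 2
  'd': 3
  'e': 3
Scanning left to right for freq == 1:
  Position 0 ('d'): freq=3, skip
  Position 1 ('e'): freq=3, skip
  Position 2 ('d'): freq=3, skip
  Position 3 ('e'): freq=3, skip
  Position 4 ('b'): freq=2, skip
  Position 5 ('a'): freq=2, skip
  Position 6 ('b'): freq=2, skip
  Position 7 ('a'): freq=2, skip
  Position 8 ('d'): freq=3, skip
  Position 9 ('e'): freq=3, skip
  No unique character found => answer = -1

-1


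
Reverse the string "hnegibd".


Input: hnegibd
Reading characters right to left:
  Position 6: 'd'
  Position 5: 'b'
  Position 4: 'i'
  Position 3: 'g'
  Position 2: 'e'
  Position 1: 'n'
  Position 0: 'h'
Reversed: dbigenh

dbigenh


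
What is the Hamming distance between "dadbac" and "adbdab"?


Comparing "dadbac" and "adbdab" position by position:
  Position 0: 'd' vs 'a' => differ
  Position 1: 'a' vs 'd' => differ
  Position 2: 'd' vs 'b' => differ
  Position 3: 'b' vs 'd' => differ
  Position 4: 'a' vs 'a' => same
  Position 5: 'c' vs 'b' => differ
Total differences (Hamming distance): 5

5


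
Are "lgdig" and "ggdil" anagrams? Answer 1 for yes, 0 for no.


Strings: "lgdig", "ggdil"
Sorted first:  dggil
Sorted second: dggil
Sorted forms match => anagrams

1


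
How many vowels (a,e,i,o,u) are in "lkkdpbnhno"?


Input: lkkdpbnhno
Checking each character:
  'l' at position 0: consonant
  'k' at position 1: consonant
  'k' at position 2: consonant
  'd' at position 3: consonant
  'p' at position 4: consonant
  'b' at position 5: consonant
  'n' at position 6: consonant
  'h' at position 7: consonant
  'n' at position 8: consonant
  'o' at position 9: vowel (running total: 1)
Total vowels: 1

1


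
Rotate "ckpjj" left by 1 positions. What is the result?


Input: "ckpjj", rotate left by 1
First 1 characters: "c"
Remaining characters: "kpjj"
Concatenate remaining + first: "kpjj" + "c" = "kpjjc"

kpjjc


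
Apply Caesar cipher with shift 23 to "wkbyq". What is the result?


Caesar cipher: shift "wkbyq" by 23
  'w' (pos 22) + 23 = pos 19 = 't'
  'k' (pos 10) + 23 = pos 7 = 'h'
  'b' (pos 1) + 23 = pos 24 = 'y'
  'y' (pos 24) + 23 = pos 21 = 'v'
  'q' (pos 16) + 23 = pos 13 = 'n'
Result: thyvn

thyvn


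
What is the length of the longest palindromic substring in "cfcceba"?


Input: "cfcceba"
Checking substrings for palindromes:
  [0:3] "cfc" (len 3) => palindrome
  [2:4] "cc" (len 2) => palindrome
Longest palindromic substring: "cfc" with length 3

3


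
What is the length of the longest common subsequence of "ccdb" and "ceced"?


LCS of "ccdb" and "ceced"
DP table:
           c    e    c    e    d
      0    0    0    0    0    0
  c   0    1    1    1    1    1
  c   0    1    1    2    2    2
  d   0    1    1    2    2    3
  b   0    1    1    2    2    3
LCS length = dp[4][5] = 3

3


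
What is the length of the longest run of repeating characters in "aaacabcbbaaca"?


Input: "aaacabcbbaaca"
Scanning for longest run:
  Position 1 ('a'): continues run of 'a', length=2
  Position 2 ('a'): continues run of 'a', length=3
  Position 3 ('c'): new char, reset run to 1
  Position 4 ('a'): new char, reset run to 1
  Position 5 ('b'): new char, reset run to 1
  Position 6 ('c'): new char, reset run to 1
  Position 7 ('b'): new char, reset run to 1
  Position 8 ('b'): continues run of 'b', length=2
  Position 9 ('a'): new char, reset run to 1
  Position 10 ('a'): continues run of 'a', length=2
  Position 11 ('c'): new char, reset run to 1
  Position 12 ('a'): new char, reset run to 1
Longest run: 'a' with length 3

3


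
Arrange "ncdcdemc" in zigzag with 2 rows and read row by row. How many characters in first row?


Zigzag "ncdcdemc" into 2 rows:
Placing characters:
  'n' => row 0
  'c' => row 1
  'd' => row 0
  'c' => row 1
  'd' => row 0
  'e' => row 1
  'm' => row 0
  'c' => row 1
Rows:
  Row 0: "nddm"
  Row 1: "ccec"
First row length: 4

4


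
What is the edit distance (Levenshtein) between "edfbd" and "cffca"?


Computing edit distance: "edfbd" -> "cffca"
DP table:
           c    f    f    c    a
      0    1    2    3    4    5
  e   1    1    2    3    4    5
  d   2    2    2    3    4    5
  f   3    3    2    2    3    4
  b   4    4    3    3    3    4
  d   5    5    4    4    4    4
Edit distance = dp[5][5] = 4

4


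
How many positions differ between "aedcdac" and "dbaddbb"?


Comparing "aedcdac" and "dbaddbb" position by position:
  Position 0: 'a' vs 'd' => DIFFER
  Position 1: 'e' vs 'b' => DIFFER
  Position 2: 'd' vs 'a' => DIFFER
  Position 3: 'c' vs 'd' => DIFFER
  Position 4: 'd' vs 'd' => same
  Position 5: 'a' vs 'b' => DIFFER
  Position 6: 'c' vs 'b' => DIFFER
Positions that differ: 6

6


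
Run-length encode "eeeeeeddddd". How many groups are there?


Input: eeeeeeddddd
Scanning for consecutive runs:
  Group 1: 'e' x 6 (positions 0-5)
  Group 2: 'd' x 5 (positions 6-10)
Total groups: 2

2


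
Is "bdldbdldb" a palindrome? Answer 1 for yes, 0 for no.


Input: bdldbdldb
Reversed: bdldbdldb
  Compare pos 0 ('b') with pos 8 ('b'): match
  Compare pos 1 ('d') with pos 7 ('d'): match
  Compare pos 2 ('l') with pos 6 ('l'): match
  Compare pos 3 ('d') with pos 5 ('d'): match
Result: palindrome

1


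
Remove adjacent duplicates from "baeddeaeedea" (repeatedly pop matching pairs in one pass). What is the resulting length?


Input: baeddeaeedea
Stack-based adjacent duplicate removal:
  Read 'b': push. Stack: b
  Read 'a': push. Stack: ba
  Read 'e': push. Stack: bae
  Read 'd': push. Stack: baed
  Read 'd': matches stack top 'd' => pop. Stack: bae
  Read 'e': matches stack top 'e' => pop. Stack: ba
  Read 'a': matches stack top 'a' => pop. Stack: b
  Read 'e': push. Stack: be
  Read 'e': matches stack top 'e' => pop. Stack: b
  Read 'd': push. Stack: bd
  Read 'e': push. Stack: bde
  Read 'a': push. Stack: bdea
Final stack: "bdea" (length 4)

4


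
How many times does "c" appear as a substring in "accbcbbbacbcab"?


Searching for "c" in "accbcbbbacbcab"
Scanning each position:
  Position 0: "a" => no
  Position 1: "c" => MATCH
  Position 2: "c" => MATCH
  Position 3: "b" => no
  Position 4: "c" => MATCH
  Position 5: "b" => no
  Position 6: "b" => no
  Position 7: "b" => no
  Position 8: "a" => no
  Position 9: "c" => MATCH
  Position 10: "b" => no
  Position 11: "c" => MATCH
  Position 12: "a" => no
  Position 13: "b" => no
Total occurrences: 5

5


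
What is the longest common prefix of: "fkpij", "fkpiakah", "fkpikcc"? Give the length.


Words: fkpij, fkpiakah, fkpikcc
  Position 0: all 'f' => match
  Position 1: all 'k' => match
  Position 2: all 'p' => match
  Position 3: all 'i' => match
  Position 4: ('j', 'a', 'k') => mismatch, stop
LCP = "fkpi" (length 4)

4


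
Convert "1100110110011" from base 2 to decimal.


Input: "1100110110011" in base 2
Positional expansion:
  Digit '1' (value 1) x 2^12 = 4096
  Digit '1' (value 1) x 2^11 = 2048
  Digit '0' (value 0) x 2^10 = 0
  Digit '0' (value 0) x 2^9 = 0
  Digit '1' (value 1) x 2^8 = 256
  Digit '1' (value 1) x 2^7 = 128
  Digit '0' (value 0) x 2^6 = 0
  Digit '1' (value 1) x 2^5 = 32
  Digit '1' (value 1) x 2^4 = 16
  Digit '0' (value 0) x 2^3 = 0
  Digit '0' (value 0) x 2^2 = 0
  Digit '1' (value 1) x 2^1 = 2
  Digit '1' (value 1) x 2^0 = 1
Sum = 6579

6579


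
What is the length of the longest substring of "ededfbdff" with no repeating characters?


Input: "ededfbdff"
Sliding window (track last position of each char):
  Position 0 ('e'): window [0,0] length 1 -- new best
  Position 1 ('d'): window [0,1] length 2 -- new best
  Position 2 ('e'): repeat (last at 0), move window start to 1
  Position 2 ('e'): window [1,2] length 2
  Position 3 ('d'): repeat (last at 1), move window start to 2
  Position 3 ('d'): window [2,3] length 2
  Position 4 ('f'): window [2,4] length 3 -- new best
  Position 5 ('b'): window [2,5] length 4 -- new best
  Position 6 ('d'): repeat (last at 3), move window start to 4
  Position 6 ('d'): window [4,6] length 3
  Position 7 ('f'): repeat (last at 4), move window start to 5
  Position 7 ('f'): window [5,7] length 3
  Position 8 ('f'): repeat (last at 7), move window start to 8
  Position 8 ('f'): window [8,8] length 1
Longest substring with no repeats: "edfb" with length 4

4


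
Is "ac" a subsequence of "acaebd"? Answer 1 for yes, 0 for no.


Check if "ac" is a subsequence of "acaebd"
Greedy scan:
  Position 0 ('a'): matches sub[0] = 'a'
  Position 1 ('c'): matches sub[1] = 'c'
  Position 2 ('a'): no match needed
  Position 3 ('e'): no match needed
  Position 4 ('b'): no match needed
  Position 5 ('d'): no match needed
All 2 characters matched => is a subsequence

1


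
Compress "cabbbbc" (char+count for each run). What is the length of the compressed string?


Input: cabbbbc
Runs:
  'c' x 1 => "c1"
  'a' x 1 => "a1"
  'b' x 4 => "b4"
  'c' x 1 => "c1"
Compressed: "c1a1b4c1"
Compressed length: 8

8


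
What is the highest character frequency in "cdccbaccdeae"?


Input: cdccbaccdeae
Character counts:
  'a': 2
  'b': 1
  'c': 5
  'd': 2
  'e': 2
Maximum frequency: 5

5


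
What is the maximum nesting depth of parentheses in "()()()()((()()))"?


Input: "()()()()((()()))"
Tracking depth:
  Position 0 '(': depth becomes 1
  Position 1 ')': depth becomes 0
  Position 2 '(': depth becomes 1
  Position 3 ')': depth becomes 0
  Position 4 '(': depth becomes 1
  Position 5 ')': depth becomes 0
  Position 6 '(': depth becomes 1
  Position 7 ')': depth becomes 0
  Position 8 '(': depth becomes 1
  Position 9 '(': depth becomes 2
  Position 10 '(': depth becomes 3
  Position 11 ')': depth becomes 2
  Position 12 '(': depth becomes 3
  Position 13 ')': depth becomes 2
  Position 14 ')': depth becomes 1
  Position 15 ')': depth becomes 0
Maximum depth reached: 3

3


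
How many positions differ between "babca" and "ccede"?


Comparing "babca" and "ccede" position by position:
  Position 0: 'b' vs 'c' => DIFFER
  Position 1: 'a' vs 'c' => DIFFER
  Position 2: 'b' vs 'e' => DIFFER
  Position 3: 'c' vs 'd' => DIFFER
  Position 4: 'a' vs 'e' => DIFFER
Positions that differ: 5

5


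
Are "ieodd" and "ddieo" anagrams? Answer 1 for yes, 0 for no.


Strings: "ieodd", "ddieo"
Sorted first:  ddeio
Sorted second: ddeio
Sorted forms match => anagrams

1


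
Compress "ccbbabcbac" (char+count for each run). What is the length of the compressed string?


Input: ccbbabcbac
Runs:
  'c' x 2 => "c2"
  'b' x 2 => "b2"
  'a' x 1 => "a1"
  'b' x 1 => "b1"
  'c' x 1 => "c1"
  'b' x 1 => "b1"
  'a' x 1 => "a1"
  'c' x 1 => "c1"
Compressed: "c2b2a1b1c1b1a1c1"
Compressed length: 16

16


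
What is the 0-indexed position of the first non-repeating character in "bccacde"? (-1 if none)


Input: bccacde
Character frequencies:
  'a': 1
  'b': 1
  'c': 3
  'd': 1
  'e': 1
Scanning left to right for freq == 1:
  Position 0 ('b'): unique! => answer = 0

0


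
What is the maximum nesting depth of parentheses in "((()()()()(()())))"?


Input: "((()()()()(()())))"
Tracking depth:
  Position 0 '(': depth becomes 1
  Position 1 '(': depth becomes 2
  Position 2 '(': depth becomes 3
  Position 3 ')': depth becomes 2
  Position 4 '(': depth becomes 3
  Position 5 ')': depth becomes 2
  Position 6 '(': depth becomes 3
  Position 7 ')': depth becomes 2
  Position 8 '(': depth becomes 3
  Position 9 ')': depth becomes 2
  Position 10 '(': depth becomes 3
  Position 11 '(': depth becomes 4
  Position 12 ')': depth becomes 3
  Position 13 '(': depth becomes 4
  Position 14 ')': depth becomes 3
  Position 15 ')': depth becomes 2
  Position 16 ')': depth becomes 1
  Position 17 ')': depth becomes 0
Maximum depth reached: 4

4


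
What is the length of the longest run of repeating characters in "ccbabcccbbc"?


Input: "ccbabcccbbc"
Scanning for longest run:
  Position 1 ('c'): continues run of 'c', length=2
  Position 2 ('b'): new char, reset run to 1
  Position 3 ('a'): new char, reset run to 1
  Position 4 ('b'): new char, reset run to 1
  Position 5 ('c'): new char, reset run to 1
  Position 6 ('c'): continues run of 'c', length=2
  Position 7 ('c'): continues run of 'c', length=3
  Position 8 ('b'): new char, reset run to 1
  Position 9 ('b'): continues run of 'b', length=2
  Position 10 ('c'): new char, reset run to 1
Longest run: 'c' with length 3

3


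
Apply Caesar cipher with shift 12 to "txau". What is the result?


Caesar cipher: shift "txau" by 12
  't' (pos 19) + 12 = pos 5 = 'f'
  'x' (pos 23) + 12 = pos 9 = 'j'
  'a' (pos 0) + 12 = pos 12 = 'm'
  'u' (pos 20) + 12 = pos 6 = 'g'
Result: fjmg

fjmg


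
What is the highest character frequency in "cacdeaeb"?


Input: cacdeaeb
Character counts:
  'a': 2
  'b': 1
  'c': 2
  'd': 1
  'e': 2
Maximum frequency: 2

2


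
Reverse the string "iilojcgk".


Input: iilojcgk
Reading characters right to left:
  Position 7: 'k'
  Position 6: 'g'
  Position 5: 'c'
  Position 4: 'j'
  Position 3: 'o'
  Position 2: 'l'
  Position 1: 'i'
  Position 0: 'i'
Reversed: kgcjolii

kgcjolii


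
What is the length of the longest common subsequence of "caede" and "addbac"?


LCS of "caede" and "addbac"
DP table:
           a    d    d    b    a    c
      0    0    0    0    0    0    0
  c   0    0    0    0    0    0    1
  a   0    1    1    1    1    1    1
  e   0    1    1    1    1    1    1
  d   0    1    2    2    2    2    2
  e   0    1    2    2    2    2    2
LCS length = dp[5][6] = 2

2


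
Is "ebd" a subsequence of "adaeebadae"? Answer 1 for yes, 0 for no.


Check if "ebd" is a subsequence of "adaeebadae"
Greedy scan:
  Position 0 ('a'): no match needed
  Position 1 ('d'): no match needed
  Position 2 ('a'): no match needed
  Position 3 ('e'): matches sub[0] = 'e'
  Position 4 ('e'): no match needed
  Position 5 ('b'): matches sub[1] = 'b'
  Position 6 ('a'): no match needed
  Position 7 ('d'): matches sub[2] = 'd'
  Position 8 ('a'): no match needed
  Position 9 ('e'): no match needed
All 3 characters matched => is a subsequence

1


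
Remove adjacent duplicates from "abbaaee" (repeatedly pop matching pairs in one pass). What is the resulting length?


Input: abbaaee
Stack-based adjacent duplicate removal:
  Read 'a': push. Stack: a
  Read 'b': push. Stack: ab
  Read 'b': matches stack top 'b' => pop. Stack: a
  Read 'a': matches stack top 'a' => pop. Stack: (empty)
  Read 'a': push. Stack: a
  Read 'e': push. Stack: ae
  Read 'e': matches stack top 'e' => pop. Stack: a
Final stack: "a" (length 1)

1


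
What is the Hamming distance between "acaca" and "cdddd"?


Comparing "acaca" and "cdddd" position by position:
  Position 0: 'a' vs 'c' => differ
  Position 1: 'c' vs 'd' => differ
  Position 2: 'a' vs 'd' => differ
  Position 3: 'c' vs 'd' => differ
  Position 4: 'a' vs 'd' => differ
Total differences (Hamming distance): 5

5


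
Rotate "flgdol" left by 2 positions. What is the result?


Input: "flgdol", rotate left by 2
First 2 characters: "fl"
Remaining characters: "gdol"
Concatenate remaining + first: "gdol" + "fl" = "gdolfl"

gdolfl


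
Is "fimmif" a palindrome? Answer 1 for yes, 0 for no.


Input: fimmif
Reversed: fimmif
  Compare pos 0 ('f') with pos 5 ('f'): match
  Compare pos 1 ('i') with pos 4 ('i'): match
  Compare pos 2 ('m') with pos 3 ('m'): match
Result: palindrome

1


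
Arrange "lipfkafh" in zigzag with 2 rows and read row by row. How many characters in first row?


Zigzag "lipfkafh" into 2 rows:
Placing characters:
  'l' => row 0
  'i' => row 1
  'p' => row 0
  'f' => row 1
  'k' => row 0
  'a' => row 1
  'f' => row 0
  'h' => row 1
Rows:
  Row 0: "lpkf"
  Row 1: "ifah"
First row length: 4

4


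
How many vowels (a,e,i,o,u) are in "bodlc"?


Input: bodlc
Checking each character:
  'b' at position 0: consonant
  'o' at position 1: vowel (running total: 1)
  'd' at position 2: consonant
  'l' at position 3: consonant
  'c' at position 4: consonant
Total vowels: 1

1


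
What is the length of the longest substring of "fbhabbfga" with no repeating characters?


Input: "fbhabbfga"
Sliding window (track last position of each char):
  Position 0 ('f'): window [0,0] length 1 -- new best
  Position 1 ('b'): window [0,1] length 2 -- new best
  Position 2 ('h'): window [0,2] length 3 -- new best
  Position 3 ('a'): window [0,3] length 4 -- new best
  Position 4 ('b'): repeat (last at 1), move window start to 2
  Position 4 ('b'): window [2,4] length 3
  Position 5 ('b'): repeat (last at 4), move window start to 5
  Position 5 ('b'): window [5,5] length 1
  Position 6 ('f'): window [5,6] length 2
  Position 7 ('g'): window [5,7] length 3
  Position 8 ('a'): window [5,8] length 4
Longest substring with no repeats: "fbha" with length 4

4


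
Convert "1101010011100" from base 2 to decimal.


Input: "1101010011100" in base 2
Positional expansion:
  Digit '1' (value 1) x 2^12 = 4096
  Digit '1' (value 1) x 2^11 = 2048
  Digit '0' (value 0) x 2^10 = 0
  Digit '1' (value 1) x 2^9 = 512
  Digit '0' (value 0) x 2^8 = 0
  Digit '1' (value 1) x 2^7 = 128
  Digit '0' (value 0) x 2^6 = 0
  Digit '0' (value 0) x 2^5 = 0
  Digit '1' (value 1) x 2^4 = 16
  Digit '1' (value 1) x 2^3 = 8
  Digit '1' (value 1) x 2^2 = 4
  Digit '0' (value 0) x 2^1 = 0
  Digit '0' (value 0) x 2^0 = 0
Sum = 6812

6812


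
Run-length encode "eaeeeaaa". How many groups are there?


Input: eaeeeaaa
Scanning for consecutive runs:
  Group 1: 'e' x 1 (positions 0-0)
  Group 2: 'a' x 1 (positions 1-1)
  Group 3: 'e' x 3 (positions 2-4)
  Group 4: 'a' x 3 (positions 5-7)
Total groups: 4

4


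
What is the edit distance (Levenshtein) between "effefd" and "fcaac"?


Computing edit distance: "effefd" -> "fcaac"
DP table:
           f    c    a    a    c
      0    1    2    3    4    5
  e   1    1    2    3    4    5
  f   2    1    2    3    4    5
  f   3    2    2    3    4    5
  e   4    3    3    3    4    5
  f   5    4    4    4    4    5
  d   6    5    5    5    5    5
Edit distance = dp[6][5] = 5

5


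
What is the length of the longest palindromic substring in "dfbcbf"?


Input: "dfbcbf"
Checking substrings for palindromes:
  [1:6] "fbcbf" (len 5) => palindrome
  [2:5] "bcb" (len 3) => palindrome
Longest palindromic substring: "fbcbf" with length 5

5


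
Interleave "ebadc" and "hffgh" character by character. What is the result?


Interleaving "ebadc" and "hffgh":
  Position 0: 'e' from first, 'h' from second => "eh"
  Position 1: 'b' from first, 'f' from second => "bf"
  Position 2: 'a' from first, 'f' from second => "af"
  Position 3: 'd' from first, 'g' from second => "dg"
  Position 4: 'c' from first, 'h' from second => "ch"
Result: ehbfafdgch

ehbfafdgch


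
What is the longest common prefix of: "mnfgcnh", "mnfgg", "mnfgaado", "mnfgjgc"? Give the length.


Words: mnfgcnh, mnfgg, mnfgaado, mnfgjgc
  Position 0: all 'm' => match
  Position 1: all 'n' => match
  Position 2: all 'f' => match
  Position 3: all 'g' => match
  Position 4: ('c', 'g', 'a', 'j') => mismatch, stop
LCP = "mnfg" (length 4)

4


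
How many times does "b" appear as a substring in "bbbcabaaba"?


Searching for "b" in "bbbcabaaba"
Scanning each position:
  Position 0: "b" => MATCH
  Position 1: "b" => MATCH
  Position 2: "b" => MATCH
  Position 3: "c" => no
  Position 4: "a" => no
  Position 5: "b" => MATCH
  Position 6: "a" => no
  Position 7: "a" => no
  Position 8: "b" => MATCH
  Position 9: "a" => no
Total occurrences: 5

5


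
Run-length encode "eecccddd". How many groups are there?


Input: eecccddd
Scanning for consecutive runs:
  Group 1: 'e' x 2 (positions 0-1)
  Group 2: 'c' x 3 (positions 2-4)
  Group 3: 'd' x 3 (positions 5-7)
Total groups: 3

3


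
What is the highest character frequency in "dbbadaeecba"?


Input: dbbadaeecba
Character counts:
  'a': 3
  'b': 3
  'c': 1
  'd': 2
  'e': 2
Maximum frequency: 3

3


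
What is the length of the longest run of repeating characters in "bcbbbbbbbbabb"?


Input: "bcbbbbbbbbabb"
Scanning for longest run:
  Position 1 ('c'): new char, reset run to 1
  Position 2 ('b'): new char, reset run to 1
  Position 3 ('b'): continues run of 'b', length=2
  Position 4 ('b'): continues run of 'b', length=3
  Position 5 ('b'): continues run of 'b', length=4
  Position 6 ('b'): continues run of 'b', length=5
  Position 7 ('b'): continues run of 'b', length=6
  Position 8 ('b'): continues run of 'b', length=7
  Position 9 ('b'): continues run of 'b', length=8
  Position 10 ('a'): new char, reset run to 1
  Position 11 ('b'): new char, reset run to 1
  Position 12 ('b'): continues run of 'b', length=2
Longest run: 'b' with length 8

8


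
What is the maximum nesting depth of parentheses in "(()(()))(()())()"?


Input: "(()(()))(()())()"
Tracking depth:
  Position 0 '(': depth becomes 1
  Position 1 '(': depth becomes 2
  Position 2 ')': depth becomes 1
  Position 3 '(': depth becomes 2
  Position 4 '(': depth becomes 3
  Position 5 ')': depth becomes 2
  Position 6 ')': depth becomes 1
  Position 7 ')': depth becomes 0
  Position 8 '(': depth becomes 1
  Position 9 '(': depth becomes 2
  Position 10 ')': depth becomes 1
  Position 11 '(': depth becomes 2
  Position 12 ')': depth becomes 1
  Position 13 ')': depth becomes 0
  Position 14 '(': depth becomes 1
  Position 15 ')': depth becomes 0
Maximum depth reached: 3

3


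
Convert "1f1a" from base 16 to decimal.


Input: "1f1a" in base 16
Positional expansion:
  Digit '1' (value 1) x 16^3 = 4096
  Digit 'f' (value 15) x 16^2 = 3840
  Digit '1' (value 1) x 16^1 = 16
  Digit 'a' (value 10) x 16^0 = 10
Sum = 7962

7962


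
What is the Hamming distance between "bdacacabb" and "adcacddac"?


Comparing "bdacacabb" and "adcacddac" position by position:
  Position 0: 'b' vs 'a' => differ
  Position 1: 'd' vs 'd' => same
  Position 2: 'a' vs 'c' => differ
  Position 3: 'c' vs 'a' => differ
  Position 4: 'a' vs 'c' => differ
  Position 5: 'c' vs 'd' => differ
  Position 6: 'a' vs 'd' => differ
  Position 7: 'b' vs 'a' => differ
  Position 8: 'b' vs 'c' => differ
Total differences (Hamming distance): 8

8


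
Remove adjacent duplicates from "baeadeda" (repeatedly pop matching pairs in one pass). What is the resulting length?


Input: baeadeda
Stack-based adjacent duplicate removal:
  Read 'b': push. Stack: b
  Read 'a': push. Stack: ba
  Read 'e': push. Stack: bae
  Read 'a': push. Stack: baea
  Read 'd': push. Stack: baead
  Read 'e': push. Stack: baeade
  Read 'd': push. Stack: baeaded
  Read 'a': push. Stack: baeadeda
Final stack: "baeadeda" (length 8)

8


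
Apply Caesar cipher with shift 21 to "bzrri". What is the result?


Caesar cipher: shift "bzrri" by 21
  'b' (pos 1) + 21 = pos 22 = 'w'
  'z' (pos 25) + 21 = pos 20 = 'u'
  'r' (pos 17) + 21 = pos 12 = 'm'
  'r' (pos 17) + 21 = pos 12 = 'm'
  'i' (pos 8) + 21 = pos 3 = 'd'
Result: wummd

wummd


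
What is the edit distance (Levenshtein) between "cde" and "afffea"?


Computing edit distance: "cde" -> "afffea"
DP table:
           a    f    f    f    e    a
      0    1    2    3    4    5    6
  c   1    1    2    3    4    5    6
  d   2    2    2    3    4    5    6
  e   3    3    3    3    4    4    5
Edit distance = dp[3][6] = 5

5


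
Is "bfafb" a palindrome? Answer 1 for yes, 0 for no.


Input: bfafb
Reversed: bfafb
  Compare pos 0 ('b') with pos 4 ('b'): match
  Compare pos 1 ('f') with pos 3 ('f'): match
Result: palindrome

1


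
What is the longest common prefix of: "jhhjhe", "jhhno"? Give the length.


Words: jhhjhe, jhhno
  Position 0: all 'j' => match
  Position 1: all 'h' => match
  Position 2: all 'h' => match
  Position 3: ('j', 'n') => mismatch, stop
LCP = "jhh" (length 3)

3
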